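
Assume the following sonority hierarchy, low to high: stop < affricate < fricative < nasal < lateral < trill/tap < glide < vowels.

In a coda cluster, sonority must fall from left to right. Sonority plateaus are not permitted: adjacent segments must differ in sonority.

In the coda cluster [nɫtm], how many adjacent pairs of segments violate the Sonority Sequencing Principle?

/n/: nasal = 4.
/ɫ/: lateral = 5.
/t/: stop = 1.
/m/: nasal = 4.
/n/→/ɫ/: 4→5 (does not fall) — violation.
/ɫ/→/t/: 5→1 (falls) — ok.
/t/→/m/: 1→4 (does not fall) — violation.

2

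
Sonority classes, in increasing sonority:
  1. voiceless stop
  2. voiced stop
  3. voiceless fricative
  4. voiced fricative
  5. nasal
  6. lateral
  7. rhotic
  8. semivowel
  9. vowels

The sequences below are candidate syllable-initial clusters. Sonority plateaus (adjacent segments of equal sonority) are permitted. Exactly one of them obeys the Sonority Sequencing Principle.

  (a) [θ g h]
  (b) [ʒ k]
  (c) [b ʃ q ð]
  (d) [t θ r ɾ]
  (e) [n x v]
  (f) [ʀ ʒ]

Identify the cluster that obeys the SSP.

d

(a) sonority 3-2-3: ill-formed.
(b) sonority 4-1: ill-formed.
(c) sonority 2-3-1-4: ill-formed.
(d) sonority 1-3-7-7: well-formed.
(e) sonority 5-3-4: ill-formed.
(f) sonority 7-4: ill-formed.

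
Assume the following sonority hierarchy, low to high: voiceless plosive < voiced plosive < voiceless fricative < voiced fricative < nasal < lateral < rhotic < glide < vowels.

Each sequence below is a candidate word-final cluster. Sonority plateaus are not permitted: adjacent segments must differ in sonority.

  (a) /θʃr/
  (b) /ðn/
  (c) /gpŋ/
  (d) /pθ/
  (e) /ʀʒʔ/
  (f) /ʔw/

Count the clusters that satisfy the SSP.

1

(a) 3-3-7 → violates
(b) 4-5 → violates
(c) 2-1-5 → violates
(d) 1-3 → violates
(e) 7-4-1 → obeys
(f) 1-8 → violates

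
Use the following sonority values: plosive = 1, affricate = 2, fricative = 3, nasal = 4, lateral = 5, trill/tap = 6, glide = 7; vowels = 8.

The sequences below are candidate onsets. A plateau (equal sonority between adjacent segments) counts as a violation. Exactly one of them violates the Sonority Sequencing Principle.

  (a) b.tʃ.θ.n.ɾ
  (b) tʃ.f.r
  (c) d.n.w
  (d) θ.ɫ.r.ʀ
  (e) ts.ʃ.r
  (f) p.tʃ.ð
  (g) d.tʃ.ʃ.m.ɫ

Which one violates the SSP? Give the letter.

d

(a) sonority 1-2-3-4-6: well-formed.
(b) sonority 2-3-6: well-formed.
(c) sonority 1-4-7: well-formed.
(d) sonority 3-5-6-6: ill-formed.
(e) sonority 2-3-6: well-formed.
(f) sonority 1-2-3: well-formed.
(g) sonority 1-2-3-4-5: well-formed.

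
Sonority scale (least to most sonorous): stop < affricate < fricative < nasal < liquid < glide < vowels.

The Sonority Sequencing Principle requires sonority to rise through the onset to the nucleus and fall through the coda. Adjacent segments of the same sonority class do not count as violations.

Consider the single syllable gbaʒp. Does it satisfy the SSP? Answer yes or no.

Onset: /g/ is a stop (sonority 1), /b/ is a stop (sonority 1); then the nucleus /a/ (sonority 7).
Onset profile 1-1-7 — rises to the nucleus.
Coda: /ʒ/ is a fricative (sonority 3), /p/ is a stop (sonority 1).
Coda profile 7-3-1 — falls from the nucleus.

yes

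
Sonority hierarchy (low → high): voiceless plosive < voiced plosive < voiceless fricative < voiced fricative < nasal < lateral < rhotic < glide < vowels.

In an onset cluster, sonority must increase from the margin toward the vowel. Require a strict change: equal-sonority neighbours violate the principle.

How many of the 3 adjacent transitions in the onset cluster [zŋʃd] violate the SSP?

/z/ is a voiced fricative (sonority 4).
/ŋ/ is a nasal (sonority 5).
/ʃ/ is a voiceless fricative (sonority 3).
/d/ is a voiced plosive (sonority 2).
/z/→/ŋ/: 4→5 (rises) — ok.
/ŋ/→/ʃ/: 5→3 (does not rise) — violation.
/ʃ/→/d/: 3→2 (does not rise) — violation.

2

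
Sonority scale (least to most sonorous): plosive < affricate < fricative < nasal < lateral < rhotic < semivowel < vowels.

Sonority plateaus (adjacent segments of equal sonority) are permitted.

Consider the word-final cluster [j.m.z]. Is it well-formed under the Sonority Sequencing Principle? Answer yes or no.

/j/ — semivowel, sonority 7.
/m/ — nasal, sonority 4.
/z/ — fricative, sonority 3.
The profile 7-4-3 strictly falls, so the word-final cluster satisfies the SSP.

yes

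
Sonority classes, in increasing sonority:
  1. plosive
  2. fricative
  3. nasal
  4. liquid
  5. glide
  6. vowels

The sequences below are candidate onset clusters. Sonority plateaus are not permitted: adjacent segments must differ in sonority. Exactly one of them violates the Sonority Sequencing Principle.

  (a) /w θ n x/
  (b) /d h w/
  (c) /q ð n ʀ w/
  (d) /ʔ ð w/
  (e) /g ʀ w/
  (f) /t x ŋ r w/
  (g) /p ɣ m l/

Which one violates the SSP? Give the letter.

a

(a) sonority 5-2-3-2: ill-formed.
(b) sonority 1-2-5: well-formed.
(c) sonority 1-2-3-4-5: well-formed.
(d) sonority 1-2-5: well-formed.
(e) sonority 1-4-5: well-formed.
(f) sonority 1-2-3-4-5: well-formed.
(g) sonority 1-2-3-4: well-formed.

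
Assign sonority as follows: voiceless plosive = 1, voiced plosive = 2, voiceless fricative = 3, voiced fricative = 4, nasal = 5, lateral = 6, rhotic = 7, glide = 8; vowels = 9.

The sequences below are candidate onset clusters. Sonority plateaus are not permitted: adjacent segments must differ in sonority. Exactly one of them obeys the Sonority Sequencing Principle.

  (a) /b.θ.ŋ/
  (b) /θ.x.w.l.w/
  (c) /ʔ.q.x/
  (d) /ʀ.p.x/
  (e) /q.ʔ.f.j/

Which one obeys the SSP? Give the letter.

(a) 2-3-5 → obeys
(b) 3-3-8-6-8 → violates
(c) 1-1-3 → violates
(d) 7-1-3 → violates
(e) 1-1-3-8 → violates

a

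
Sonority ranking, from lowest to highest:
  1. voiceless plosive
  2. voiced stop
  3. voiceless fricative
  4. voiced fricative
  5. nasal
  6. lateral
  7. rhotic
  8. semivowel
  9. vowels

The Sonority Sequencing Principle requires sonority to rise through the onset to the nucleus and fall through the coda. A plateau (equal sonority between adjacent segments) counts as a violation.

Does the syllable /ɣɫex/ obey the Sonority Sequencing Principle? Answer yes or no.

Onset: /ɣ/ is a voiced fricative (sonority 4), /ɫ/ is a lateral (sonority 6); then the nucleus /e/ (sonority 9).
Onset profile 4-6-9 — rises to the nucleus.
Coda: /x/ is a voiceless fricative (sonority 3).
Coda profile 9-3 — falls from the nucleus.

yes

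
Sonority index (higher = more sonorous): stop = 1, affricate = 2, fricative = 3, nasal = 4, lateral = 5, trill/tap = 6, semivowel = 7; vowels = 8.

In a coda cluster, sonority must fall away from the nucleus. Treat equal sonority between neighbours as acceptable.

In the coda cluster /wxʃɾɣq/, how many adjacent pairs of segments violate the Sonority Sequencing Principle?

/w/ is a semivowel (sonority 7).
/x/ is a fricative (sonority 3).
/ʃ/ is a fricative (sonority 3).
/ɾ/ is a trill/tap (sonority 6).
/ɣ/ is a fricative (sonority 3).
/q/ is a stop (sonority 1).
/w/→/x/: 7→3 (falls) — ok.
/x/→/ʃ/: 3→3 (plateau, allowed) — ok.
/ʃ/→/ɾ/: 3→6 (does not fall) — violation.
/ɾ/→/ɣ/: 6→3 (falls) — ok.
/ɣ/→/q/: 3→1 (falls) — ok.

1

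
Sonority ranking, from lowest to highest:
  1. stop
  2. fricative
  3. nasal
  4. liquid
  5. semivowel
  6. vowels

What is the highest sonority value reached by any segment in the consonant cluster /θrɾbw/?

/θ/ is a fricative (sonority 2).
/r/ is a liquid (sonority 4).
/ɾ/ is a liquid (sonority 4).
/b/ is a stop (sonority 1).
/w/ is a semivowel (sonority 5).
The maximum is 5.

5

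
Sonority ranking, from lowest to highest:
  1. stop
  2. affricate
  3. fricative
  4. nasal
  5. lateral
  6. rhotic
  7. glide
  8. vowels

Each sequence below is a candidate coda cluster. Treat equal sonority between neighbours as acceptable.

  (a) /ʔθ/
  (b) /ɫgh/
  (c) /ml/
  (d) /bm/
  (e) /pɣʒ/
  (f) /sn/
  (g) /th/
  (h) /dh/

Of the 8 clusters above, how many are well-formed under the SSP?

(a) sonority 1-3: ill-formed.
(b) sonority 5-1-3: ill-formed.
(c) sonority 4-5: ill-formed.
(d) sonority 1-4: ill-formed.
(e) sonority 1-3-3: ill-formed.
(f) sonority 3-4: ill-formed.
(g) sonority 1-3: ill-formed.
(h) sonority 1-3: ill-formed.

0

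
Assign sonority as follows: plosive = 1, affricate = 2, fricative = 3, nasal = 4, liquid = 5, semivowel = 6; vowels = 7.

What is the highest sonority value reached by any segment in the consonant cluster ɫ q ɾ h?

/ɫ/ — liquid, sonority 5.
/q/ — plosive, sonority 1.
/ɾ/ — liquid, sonority 5.
/h/ — fricative, sonority 3.
The maximum is 5.

5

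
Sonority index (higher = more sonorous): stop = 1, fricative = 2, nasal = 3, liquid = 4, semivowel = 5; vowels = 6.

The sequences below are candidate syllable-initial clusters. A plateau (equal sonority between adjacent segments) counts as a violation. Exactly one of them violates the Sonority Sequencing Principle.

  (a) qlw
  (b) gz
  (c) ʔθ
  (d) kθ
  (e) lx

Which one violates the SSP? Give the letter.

e

(a) 1-4-5 → obeys
(b) 1-2 → obeys
(c) 1-2 → obeys
(d) 1-2 → obeys
(e) 4-2 → violates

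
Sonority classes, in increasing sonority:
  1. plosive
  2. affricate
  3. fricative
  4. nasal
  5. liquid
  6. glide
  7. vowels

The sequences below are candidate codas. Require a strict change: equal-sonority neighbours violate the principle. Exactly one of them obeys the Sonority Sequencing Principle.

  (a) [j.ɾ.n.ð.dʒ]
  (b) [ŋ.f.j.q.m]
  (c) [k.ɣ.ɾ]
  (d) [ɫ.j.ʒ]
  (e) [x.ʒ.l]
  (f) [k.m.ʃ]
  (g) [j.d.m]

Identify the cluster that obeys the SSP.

a

(a) [j.ɾ.n.ð.dʒ]: profile 6-5-4-3-2 — obeys.
(b) [ŋ.f.j.q.m]: profile 4-3-6-1-4 — violates.
(c) [k.ɣ.ɾ]: profile 1-3-5 — violates.
(d) [ɫ.j.ʒ]: profile 5-6-3 — violates.
(e) [x.ʒ.l]: profile 3-3-5 — violates.
(f) [k.m.ʃ]: profile 1-4-3 — violates.
(g) [j.d.m]: profile 6-1-4 — violates.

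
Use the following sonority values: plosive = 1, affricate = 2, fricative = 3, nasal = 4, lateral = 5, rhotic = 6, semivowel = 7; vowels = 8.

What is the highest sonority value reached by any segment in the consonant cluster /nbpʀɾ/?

/n/: nasal = 4.
/b/: plosive = 1.
/p/: plosive = 1.
/ʀ/: rhotic = 6.
/ɾ/: rhotic = 6.
The maximum is 6.

6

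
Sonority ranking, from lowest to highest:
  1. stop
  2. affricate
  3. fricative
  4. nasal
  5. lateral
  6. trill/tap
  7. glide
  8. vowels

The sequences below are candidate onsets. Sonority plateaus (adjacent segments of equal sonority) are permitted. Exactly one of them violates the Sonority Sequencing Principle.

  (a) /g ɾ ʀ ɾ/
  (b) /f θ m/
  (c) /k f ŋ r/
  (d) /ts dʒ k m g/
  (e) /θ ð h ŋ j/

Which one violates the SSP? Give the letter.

(a) sonority 1-6-6-6: well-formed.
(b) sonority 3-3-4: well-formed.
(c) sonority 1-3-4-6: well-formed.
(d) sonority 2-2-1-4-1: ill-formed.
(e) sonority 3-3-3-4-7: well-formed.

d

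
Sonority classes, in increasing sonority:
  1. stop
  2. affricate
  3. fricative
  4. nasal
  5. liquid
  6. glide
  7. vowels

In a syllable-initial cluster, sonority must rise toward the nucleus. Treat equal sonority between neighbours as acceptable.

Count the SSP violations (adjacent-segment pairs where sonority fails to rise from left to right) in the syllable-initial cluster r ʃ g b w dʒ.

/r/ — liquid, sonority 5.
/ʃ/ — fricative, sonority 3.
/g/ — stop, sonority 1.
/b/ — stop, sonority 1.
/w/ — glide, sonority 6.
/dʒ/ — affricate, sonority 2.
/r/→/ʃ/: 5→3 (does not rise) — violation.
/ʃ/→/g/: 3→1 (does not rise) — violation.
/g/→/b/: 1→1 (plateau, allowed) — ok.
/b/→/w/: 1→6 (rises) — ok.
/w/→/dʒ/: 6→2 (does not rise) — violation.

3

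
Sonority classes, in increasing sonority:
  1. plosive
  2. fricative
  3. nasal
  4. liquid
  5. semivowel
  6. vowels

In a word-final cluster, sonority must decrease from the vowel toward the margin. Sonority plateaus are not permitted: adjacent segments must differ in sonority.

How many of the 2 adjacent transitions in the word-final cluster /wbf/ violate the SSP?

/w/: semivowel = 5.
/b/: plosive = 1.
/f/: fricative = 2.
/w/→/b/: 5→1 (falls) — ok.
/b/→/f/: 1→2 (does not fall) — violation.

1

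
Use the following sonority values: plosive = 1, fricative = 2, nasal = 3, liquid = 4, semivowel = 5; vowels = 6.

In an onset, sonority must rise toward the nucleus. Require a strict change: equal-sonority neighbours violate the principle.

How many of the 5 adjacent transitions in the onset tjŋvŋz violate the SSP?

3

/t/ is a plosive (sonority 1).
/j/ is a semivowel (sonority 5).
/ŋ/ is a nasal (sonority 3).
/v/ is a fricative (sonority 2).
/ŋ/ is a nasal (sonority 3).
/z/ is a fricative (sonority 2).
/t/→/j/: 1→5 (rises) — ok.
/j/→/ŋ/: 5→3 (does not rise) — violation.
/ŋ/→/v/: 3→2 (does not rise) — violation.
/v/→/ŋ/: 2→3 (rises) — ok.
/ŋ/→/z/: 3→2 (does not rise) — violation.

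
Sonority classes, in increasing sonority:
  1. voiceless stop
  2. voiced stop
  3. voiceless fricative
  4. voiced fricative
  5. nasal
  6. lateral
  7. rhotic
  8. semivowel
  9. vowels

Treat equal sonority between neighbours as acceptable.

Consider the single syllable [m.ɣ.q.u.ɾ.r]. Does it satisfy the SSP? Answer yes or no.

no

Onset: /m/ is a nasal (sonority 5), /ɣ/ is a voiced fricative (sonority 4), /q/ is a voiceless stop (sonority 1); then the nucleus /u/ (sonority 9).
Onset profile 5-4-1-9 — does not rise throughout.
Coda: /ɾ/ is a rhotic (sonority 7), /r/ is a rhotic (sonority 7).
Coda profile 9-7-7 — falls from the nucleus.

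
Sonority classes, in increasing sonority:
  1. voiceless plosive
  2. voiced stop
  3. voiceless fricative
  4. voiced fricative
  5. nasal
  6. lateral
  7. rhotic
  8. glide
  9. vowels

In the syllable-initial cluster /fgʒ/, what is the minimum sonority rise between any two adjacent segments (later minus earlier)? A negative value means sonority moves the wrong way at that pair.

/f/: voiceless fricative = 3.
/g/: voiced stop = 2.
/ʒ/: voiced fricative = 4.
/f/→/g/: change -1.
/g/→/ʒ/: change +2.
Minimum = -1.

-1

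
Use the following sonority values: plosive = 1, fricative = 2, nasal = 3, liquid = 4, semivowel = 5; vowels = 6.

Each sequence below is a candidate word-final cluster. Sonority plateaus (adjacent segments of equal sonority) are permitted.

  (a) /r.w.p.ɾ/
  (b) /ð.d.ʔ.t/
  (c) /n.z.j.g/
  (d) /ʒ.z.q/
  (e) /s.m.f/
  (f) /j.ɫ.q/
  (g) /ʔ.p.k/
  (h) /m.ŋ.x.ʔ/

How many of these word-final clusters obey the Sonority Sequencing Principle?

(a) /r.w.p.ɾ/: profile 4-5-1-4 — violates.
(b) /ð.d.ʔ.t/: profile 2-1-1-1 — obeys.
(c) /n.z.j.g/: profile 3-2-5-1 — violates.
(d) /ʒ.z.q/: profile 2-2-1 — obeys.
(e) /s.m.f/: profile 2-3-2 — violates.
(f) /j.ɫ.q/: profile 5-4-1 — obeys.
(g) /ʔ.p.k/: profile 1-1-1 — obeys.
(h) /m.ŋ.x.ʔ/: profile 3-3-2-1 — obeys.

5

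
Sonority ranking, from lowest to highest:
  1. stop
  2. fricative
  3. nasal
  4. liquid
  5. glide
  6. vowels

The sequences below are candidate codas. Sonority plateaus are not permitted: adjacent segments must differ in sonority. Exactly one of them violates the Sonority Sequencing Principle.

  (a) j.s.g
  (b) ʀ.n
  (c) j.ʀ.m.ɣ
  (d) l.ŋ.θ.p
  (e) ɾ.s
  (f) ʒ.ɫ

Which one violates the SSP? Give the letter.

f

(a) sonority 5-2-1: well-formed.
(b) sonority 4-3: well-formed.
(c) sonority 5-4-3-2: well-formed.
(d) sonority 4-3-2-1: well-formed.
(e) sonority 4-2: well-formed.
(f) sonority 2-4: ill-formed.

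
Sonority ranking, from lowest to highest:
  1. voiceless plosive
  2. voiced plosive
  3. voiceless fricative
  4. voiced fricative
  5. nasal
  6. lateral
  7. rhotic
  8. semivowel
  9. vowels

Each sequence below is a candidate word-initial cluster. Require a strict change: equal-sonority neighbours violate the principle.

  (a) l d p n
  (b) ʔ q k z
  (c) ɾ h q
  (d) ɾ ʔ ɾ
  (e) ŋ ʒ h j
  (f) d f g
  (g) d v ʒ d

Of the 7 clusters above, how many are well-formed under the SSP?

(a) sonority 6-2-1-5: ill-formed.
(b) sonority 1-1-1-4: ill-formed.
(c) sonority 7-3-1: ill-formed.
(d) sonority 7-1-7: ill-formed.
(e) sonority 5-4-3-8: ill-formed.
(f) sonority 2-3-2: ill-formed.
(g) sonority 2-4-4-2: ill-formed.

0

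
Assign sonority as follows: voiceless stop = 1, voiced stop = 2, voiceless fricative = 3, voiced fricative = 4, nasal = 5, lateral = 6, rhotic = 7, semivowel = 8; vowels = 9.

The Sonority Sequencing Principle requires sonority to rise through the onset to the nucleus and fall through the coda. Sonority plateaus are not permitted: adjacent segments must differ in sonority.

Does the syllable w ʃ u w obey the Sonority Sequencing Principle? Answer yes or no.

Onset: /w/ is a semivowel (sonority 8), /ʃ/ is a voiceless fricative (sonority 3); then the nucleus /u/ (sonority 9).
Onset profile 8-3-9 — does not strictly rise throughout.
Coda: /w/ is a semivowel (sonority 8).
Coda profile 9-8 — falls from the nucleus.

no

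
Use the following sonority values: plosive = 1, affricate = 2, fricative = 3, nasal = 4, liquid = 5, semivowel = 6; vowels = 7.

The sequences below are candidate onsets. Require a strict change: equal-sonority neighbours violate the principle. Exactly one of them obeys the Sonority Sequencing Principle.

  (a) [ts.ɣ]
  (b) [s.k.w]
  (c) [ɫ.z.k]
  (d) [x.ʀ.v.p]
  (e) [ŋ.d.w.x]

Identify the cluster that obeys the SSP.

(a) sonority 2-3: well-formed.
(b) sonority 3-1-6: ill-formed.
(c) sonority 5-3-1: ill-formed.
(d) sonority 3-5-3-1: ill-formed.
(e) sonority 4-1-6-3: ill-formed.

a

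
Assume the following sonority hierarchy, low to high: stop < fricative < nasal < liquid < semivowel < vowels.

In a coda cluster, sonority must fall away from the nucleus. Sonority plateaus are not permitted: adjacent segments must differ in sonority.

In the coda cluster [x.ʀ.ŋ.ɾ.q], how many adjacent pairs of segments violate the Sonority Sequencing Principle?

/x/: fricative = 2.
/ʀ/: liquid = 4.
/ŋ/: nasal = 3.
/ɾ/: liquid = 4.
/q/: stop = 1.
/x/→/ʀ/: 2→4 (does not fall) — violation.
/ʀ/→/ŋ/: 4→3 (falls) — ok.
/ŋ/→/ɾ/: 3→4 (does not fall) — violation.
/ɾ/→/q/: 4→1 (falls) — ok.

2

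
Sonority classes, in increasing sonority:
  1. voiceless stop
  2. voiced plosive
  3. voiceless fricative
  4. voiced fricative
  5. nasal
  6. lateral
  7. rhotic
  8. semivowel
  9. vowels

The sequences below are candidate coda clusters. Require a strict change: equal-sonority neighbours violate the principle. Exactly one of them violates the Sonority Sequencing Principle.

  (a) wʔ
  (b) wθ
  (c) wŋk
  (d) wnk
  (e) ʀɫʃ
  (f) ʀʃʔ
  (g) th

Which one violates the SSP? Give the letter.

g

(a) sonority 8-1: well-formed.
(b) sonority 8-3: well-formed.
(c) sonority 8-5-1: well-formed.
(d) sonority 8-5-1: well-formed.
(e) sonority 7-6-3: well-formed.
(f) sonority 7-3-1: well-formed.
(g) sonority 1-3: ill-formed.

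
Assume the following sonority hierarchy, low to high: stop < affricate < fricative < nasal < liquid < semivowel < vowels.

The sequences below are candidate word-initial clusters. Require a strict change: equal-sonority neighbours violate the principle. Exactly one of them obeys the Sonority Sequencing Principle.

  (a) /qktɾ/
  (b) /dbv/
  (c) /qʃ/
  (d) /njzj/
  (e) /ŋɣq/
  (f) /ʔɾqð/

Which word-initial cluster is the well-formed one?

c

(a) sonority 1-1-1-5: ill-formed.
(b) sonority 1-1-3: ill-formed.
(c) sonority 1-3: well-formed.
(d) sonority 4-6-3-6: ill-formed.
(e) sonority 4-3-1: ill-formed.
(f) sonority 1-5-1-3: ill-formed.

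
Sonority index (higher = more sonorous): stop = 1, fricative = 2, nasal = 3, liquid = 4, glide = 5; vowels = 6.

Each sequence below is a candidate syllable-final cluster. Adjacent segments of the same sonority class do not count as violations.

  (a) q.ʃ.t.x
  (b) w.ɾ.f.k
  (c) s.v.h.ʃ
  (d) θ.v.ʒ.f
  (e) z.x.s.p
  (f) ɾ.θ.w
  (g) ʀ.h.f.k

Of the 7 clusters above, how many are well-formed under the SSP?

5

(a) sonority 1-2-1-2: ill-formed.
(b) sonority 5-4-2-1: well-formed.
(c) sonority 2-2-2-2: well-formed.
(d) sonority 2-2-2-2: well-formed.
(e) sonority 2-2-2-1: well-formed.
(f) sonority 4-2-5: ill-formed.
(g) sonority 4-2-2-1: well-formed.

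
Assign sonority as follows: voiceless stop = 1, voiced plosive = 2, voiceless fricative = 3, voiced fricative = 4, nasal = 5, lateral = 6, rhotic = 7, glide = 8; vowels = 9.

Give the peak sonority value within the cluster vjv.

/v/: voiced fricative = 4.
/j/: glide = 8.
/v/: voiced fricative = 4.
The maximum is 8.

8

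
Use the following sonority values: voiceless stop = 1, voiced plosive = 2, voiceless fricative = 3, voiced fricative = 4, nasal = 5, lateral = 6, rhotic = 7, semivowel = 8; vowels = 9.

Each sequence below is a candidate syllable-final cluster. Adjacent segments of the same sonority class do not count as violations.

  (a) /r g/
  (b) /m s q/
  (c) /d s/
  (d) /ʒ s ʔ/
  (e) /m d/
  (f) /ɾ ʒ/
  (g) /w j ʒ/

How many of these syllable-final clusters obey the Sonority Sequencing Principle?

(a) 7-2 → obeys
(b) 5-3-1 → obeys
(c) 2-3 → violates
(d) 4-3-1 → obeys
(e) 5-2 → obeys
(f) 7-4 → obeys
(g) 8-8-4 → obeys

6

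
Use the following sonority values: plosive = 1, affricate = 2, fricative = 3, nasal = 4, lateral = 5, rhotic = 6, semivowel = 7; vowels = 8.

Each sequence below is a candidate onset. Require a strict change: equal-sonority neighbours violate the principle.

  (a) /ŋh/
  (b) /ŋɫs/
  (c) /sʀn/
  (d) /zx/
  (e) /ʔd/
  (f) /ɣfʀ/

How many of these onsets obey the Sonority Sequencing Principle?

0

(a) 4-3 → violates
(b) 4-5-3 → violates
(c) 3-6-4 → violates
(d) 3-3 → violates
(e) 1-1 → violates
(f) 3-3-6 → violates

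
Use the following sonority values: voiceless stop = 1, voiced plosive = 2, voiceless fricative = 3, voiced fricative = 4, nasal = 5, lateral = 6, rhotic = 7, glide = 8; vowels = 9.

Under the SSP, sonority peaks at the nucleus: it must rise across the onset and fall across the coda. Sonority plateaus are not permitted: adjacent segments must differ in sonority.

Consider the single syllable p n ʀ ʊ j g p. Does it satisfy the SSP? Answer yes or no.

yes

Onset: /p/ is a voiceless stop (sonority 1), /n/ is a nasal (sonority 5), /ʀ/ is a rhotic (sonority 7); then the nucleus /ʊ/ (sonority 9).
Onset profile 1-5-7-9 — rises to the nucleus.
Coda: /j/ is a glide (sonority 8), /g/ is a voiced plosive (sonority 2), /p/ is a voiceless stop (sonority 1).
Coda profile 9-8-2-1 — falls from the nucleus.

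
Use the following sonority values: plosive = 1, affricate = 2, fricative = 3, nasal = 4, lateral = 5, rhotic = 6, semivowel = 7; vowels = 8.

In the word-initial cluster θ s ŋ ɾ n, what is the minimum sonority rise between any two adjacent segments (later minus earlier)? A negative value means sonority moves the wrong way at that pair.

-2

/θ/ — fricative, sonority 3.
/s/ — fricative, sonority 3.
/ŋ/ — nasal, sonority 4.
/ɾ/ — rhotic, sonority 6.
/n/ — nasal, sonority 4.
/θ/→/s/: change +0.
/s/→/ŋ/: change +1.
/ŋ/→/ɾ/: change +2.
/ɾ/→/n/: change -2.
Minimum = -2.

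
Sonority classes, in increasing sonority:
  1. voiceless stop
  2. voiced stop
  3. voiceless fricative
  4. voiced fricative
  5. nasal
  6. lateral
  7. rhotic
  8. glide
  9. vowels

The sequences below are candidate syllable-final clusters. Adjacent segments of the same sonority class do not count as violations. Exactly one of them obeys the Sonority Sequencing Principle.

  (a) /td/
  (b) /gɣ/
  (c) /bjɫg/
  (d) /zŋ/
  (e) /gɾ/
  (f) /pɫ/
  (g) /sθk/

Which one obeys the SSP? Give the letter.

(a) sonority 1-2: ill-formed.
(b) sonority 2-4: ill-formed.
(c) sonority 2-8-6-2: ill-formed.
(d) sonority 4-5: ill-formed.
(e) sonority 2-7: ill-formed.
(f) sonority 1-6: ill-formed.
(g) sonority 3-3-1: well-formed.

g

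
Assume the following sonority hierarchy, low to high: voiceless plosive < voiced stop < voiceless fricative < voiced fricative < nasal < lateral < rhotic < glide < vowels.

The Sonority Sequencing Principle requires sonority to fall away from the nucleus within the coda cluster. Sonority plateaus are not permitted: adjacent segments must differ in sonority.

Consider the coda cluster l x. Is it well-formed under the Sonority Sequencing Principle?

yes

/l/: lateral = 6.
/x/: voiceless fricative = 3.
The profile 6-3 strictly falls, so the coda cluster satisfies the SSP.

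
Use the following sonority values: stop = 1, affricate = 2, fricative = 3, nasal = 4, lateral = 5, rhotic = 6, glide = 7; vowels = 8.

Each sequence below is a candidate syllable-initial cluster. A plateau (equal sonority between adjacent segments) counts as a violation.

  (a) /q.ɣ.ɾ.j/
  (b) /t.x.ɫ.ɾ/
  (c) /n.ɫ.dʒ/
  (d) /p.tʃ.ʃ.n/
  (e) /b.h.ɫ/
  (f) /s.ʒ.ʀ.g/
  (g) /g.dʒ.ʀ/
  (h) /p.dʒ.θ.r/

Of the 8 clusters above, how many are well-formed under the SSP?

(a) /q.ɣ.ɾ.j/: profile 1-3-6-7 — obeys.
(b) /t.x.ɫ.ɾ/: profile 1-3-5-6 — obeys.
(c) /n.ɫ.dʒ/: profile 4-5-2 — violates.
(d) /p.tʃ.ʃ.n/: profile 1-2-3-4 — obeys.
(e) /b.h.ɫ/: profile 1-3-5 — obeys.
(f) /s.ʒ.ʀ.g/: profile 3-3-6-1 — violates.
(g) /g.dʒ.ʀ/: profile 1-2-6 — obeys.
(h) /p.dʒ.θ.r/: profile 1-2-3-6 — obeys.

6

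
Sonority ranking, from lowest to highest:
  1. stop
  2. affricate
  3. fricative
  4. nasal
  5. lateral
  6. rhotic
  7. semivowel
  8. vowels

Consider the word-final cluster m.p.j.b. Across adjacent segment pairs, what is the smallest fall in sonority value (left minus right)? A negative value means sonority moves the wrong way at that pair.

/m/ is a nasal (sonority 4).
/p/ is a stop (sonority 1).
/j/ is a semivowel (sonority 7).
/b/ is a stop (sonority 1).
/m/→/p/: change +3.
/p/→/j/: change -6.
/j/→/b/: change +6.
Minimum = -6.

-6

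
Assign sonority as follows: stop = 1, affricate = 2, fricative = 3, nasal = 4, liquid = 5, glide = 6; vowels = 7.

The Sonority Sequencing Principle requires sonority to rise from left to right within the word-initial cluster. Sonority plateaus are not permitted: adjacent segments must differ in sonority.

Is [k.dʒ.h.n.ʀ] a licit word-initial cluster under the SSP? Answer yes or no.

yes

/k/ — stop, sonority 1.
/dʒ/ — affricate, sonority 2.
/h/ — fricative, sonority 3.
/n/ — nasal, sonority 4.
/ʀ/ — liquid, sonority 5.
The profile 1-2-3-4-5 strictly rises, so the word-initial cluster satisfies the SSP.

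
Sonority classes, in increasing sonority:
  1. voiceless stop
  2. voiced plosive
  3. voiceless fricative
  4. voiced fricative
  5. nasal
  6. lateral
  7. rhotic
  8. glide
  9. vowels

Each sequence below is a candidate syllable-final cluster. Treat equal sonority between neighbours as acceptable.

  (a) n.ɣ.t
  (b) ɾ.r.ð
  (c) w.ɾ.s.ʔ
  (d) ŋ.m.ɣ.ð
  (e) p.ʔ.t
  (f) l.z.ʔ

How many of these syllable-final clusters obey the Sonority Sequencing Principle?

(a) 5-4-1 → obeys
(b) 7-7-4 → obeys
(c) 8-7-3-1 → obeys
(d) 5-5-4-4 → obeys
(e) 1-1-1 → obeys
(f) 6-4-1 → obeys

6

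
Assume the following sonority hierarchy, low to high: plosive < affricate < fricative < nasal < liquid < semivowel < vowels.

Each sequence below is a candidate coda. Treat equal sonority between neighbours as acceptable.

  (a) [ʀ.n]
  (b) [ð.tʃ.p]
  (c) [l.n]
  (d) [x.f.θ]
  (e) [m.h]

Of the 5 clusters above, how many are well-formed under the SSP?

(a) [ʀ.n]: profile 5-4 — obeys.
(b) [ð.tʃ.p]: profile 3-2-1 — obeys.
(c) [l.n]: profile 5-4 — obeys.
(d) [x.f.θ]: profile 3-3-3 — obeys.
(e) [m.h]: profile 4-3 — obeys.

5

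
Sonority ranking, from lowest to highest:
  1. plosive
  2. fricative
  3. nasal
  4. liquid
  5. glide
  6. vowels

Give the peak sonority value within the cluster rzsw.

/r/: liquid = 4.
/z/: fricative = 2.
/s/: fricative = 2.
/w/: glide = 5.
The maximum is 5.

5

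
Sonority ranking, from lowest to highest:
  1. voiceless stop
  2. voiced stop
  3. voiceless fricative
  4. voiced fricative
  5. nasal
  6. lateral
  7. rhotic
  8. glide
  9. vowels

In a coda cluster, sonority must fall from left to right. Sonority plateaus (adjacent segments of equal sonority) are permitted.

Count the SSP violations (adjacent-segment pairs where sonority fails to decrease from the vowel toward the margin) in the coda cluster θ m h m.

2

/θ/ — voiceless fricative, sonority 3.
/m/ — nasal, sonority 5.
/h/ — voiceless fricative, sonority 3.
/m/ — nasal, sonority 5.
/θ/→/m/: 3→5 (does not fall) — violation.
/m/→/h/: 5→3 (falls) — ok.
/h/→/m/: 3→5 (does not fall) — violation.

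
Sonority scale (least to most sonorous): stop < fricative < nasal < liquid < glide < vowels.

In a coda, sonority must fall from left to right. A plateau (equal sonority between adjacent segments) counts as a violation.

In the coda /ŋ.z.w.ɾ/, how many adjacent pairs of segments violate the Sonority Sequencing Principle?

1

/ŋ/ is a nasal (sonority 3).
/z/ is a fricative (sonority 2).
/w/ is a glide (sonority 5).
/ɾ/ is a liquid (sonority 4).
/ŋ/→/z/: 3→2 (falls) — ok.
/z/→/w/: 2→5 (does not fall) — violation.
/w/→/ɾ/: 5→4 (falls) — ok.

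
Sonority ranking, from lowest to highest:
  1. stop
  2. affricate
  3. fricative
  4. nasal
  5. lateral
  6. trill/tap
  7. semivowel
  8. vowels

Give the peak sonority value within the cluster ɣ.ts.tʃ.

/ɣ/ — fricative, sonority 3.
/ts/ — affricate, sonority 2.
/tʃ/ — affricate, sonority 2.
The maximum is 3.

3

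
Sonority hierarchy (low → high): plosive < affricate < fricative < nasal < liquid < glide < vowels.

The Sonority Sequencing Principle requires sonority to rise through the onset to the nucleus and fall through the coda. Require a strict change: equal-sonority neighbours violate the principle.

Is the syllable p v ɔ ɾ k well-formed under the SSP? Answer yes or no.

yes

Onset: /p/ is a plosive (sonority 1), /v/ is a fricative (sonority 3); then the nucleus /ɔ/ (sonority 7).
Onset profile 1-3-7 — rises to the nucleus.
Coda: /ɾ/ is a liquid (sonority 5), /k/ is a plosive (sonority 1).
Coda profile 7-5-1 — falls from the nucleus.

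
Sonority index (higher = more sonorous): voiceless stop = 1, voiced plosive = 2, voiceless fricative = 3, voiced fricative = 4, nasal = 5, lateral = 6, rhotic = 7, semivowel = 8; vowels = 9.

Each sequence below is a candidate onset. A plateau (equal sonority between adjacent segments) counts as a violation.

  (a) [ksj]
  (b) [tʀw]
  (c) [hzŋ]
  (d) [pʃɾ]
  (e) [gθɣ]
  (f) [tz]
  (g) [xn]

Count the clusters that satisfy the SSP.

(a) sonority 1-3-8: well-formed.
(b) sonority 1-7-8: well-formed.
(c) sonority 3-4-5: well-formed.
(d) sonority 1-3-7: well-formed.
(e) sonority 2-3-4: well-formed.
(f) sonority 1-4: well-formed.
(g) sonority 3-5: well-formed.

7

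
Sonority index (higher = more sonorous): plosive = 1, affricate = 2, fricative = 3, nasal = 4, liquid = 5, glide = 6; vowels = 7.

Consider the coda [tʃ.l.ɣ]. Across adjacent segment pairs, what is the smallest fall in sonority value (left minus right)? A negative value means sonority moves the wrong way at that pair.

-3

/tʃ/ is an affricate (sonority 2).
/l/ is a liquid (sonority 5).
/ɣ/ is a fricative (sonority 3).
/tʃ/→/l/: change -3.
/l/→/ɣ/: change +2.
Minimum = -3.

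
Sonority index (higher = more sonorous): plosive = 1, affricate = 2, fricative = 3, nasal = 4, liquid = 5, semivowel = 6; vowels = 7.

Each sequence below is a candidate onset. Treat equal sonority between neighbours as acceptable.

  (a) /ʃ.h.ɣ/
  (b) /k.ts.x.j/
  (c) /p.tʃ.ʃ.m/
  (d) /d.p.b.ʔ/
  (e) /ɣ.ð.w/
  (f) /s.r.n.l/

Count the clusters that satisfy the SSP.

5

(a) sonority 3-3-3: well-formed.
(b) sonority 1-2-3-6: well-formed.
(c) sonority 1-2-3-4: well-formed.
(d) sonority 1-1-1-1: well-formed.
(e) sonority 3-3-6: well-formed.
(f) sonority 3-5-4-5: ill-formed.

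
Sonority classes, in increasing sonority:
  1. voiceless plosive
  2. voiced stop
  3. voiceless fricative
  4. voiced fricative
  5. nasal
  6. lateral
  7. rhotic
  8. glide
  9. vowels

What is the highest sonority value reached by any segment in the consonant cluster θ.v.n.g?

/θ/: voiceless fricative = 3.
/v/: voiced fricative = 4.
/n/: nasal = 5.
/g/: voiced stop = 2.
The maximum is 5.

5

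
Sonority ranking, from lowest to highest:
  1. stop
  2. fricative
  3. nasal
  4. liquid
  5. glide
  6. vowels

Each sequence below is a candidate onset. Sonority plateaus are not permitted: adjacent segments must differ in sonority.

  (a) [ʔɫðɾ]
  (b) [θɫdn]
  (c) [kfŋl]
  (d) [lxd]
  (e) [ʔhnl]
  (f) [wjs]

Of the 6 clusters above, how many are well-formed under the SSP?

(a) [ʔɫðɾ]: profile 1-4-2-4 — violates.
(b) [θɫdn]: profile 2-4-1-3 — violates.
(c) [kfŋl]: profile 1-2-3-4 — obeys.
(d) [lxd]: profile 4-2-1 — violates.
(e) [ʔhnl]: profile 1-2-3-4 — obeys.
(f) [wjs]: profile 5-5-2 — violates.

2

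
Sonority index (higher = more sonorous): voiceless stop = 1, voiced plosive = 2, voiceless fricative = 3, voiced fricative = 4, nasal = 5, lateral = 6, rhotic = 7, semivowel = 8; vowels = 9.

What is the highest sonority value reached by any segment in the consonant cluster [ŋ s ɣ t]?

5

/ŋ/ is a nasal (sonority 5).
/s/ is a voiceless fricative (sonority 3).
/ɣ/ is a voiced fricative (sonority 4).
/t/ is a voiceless stop (sonority 1).
The maximum is 5.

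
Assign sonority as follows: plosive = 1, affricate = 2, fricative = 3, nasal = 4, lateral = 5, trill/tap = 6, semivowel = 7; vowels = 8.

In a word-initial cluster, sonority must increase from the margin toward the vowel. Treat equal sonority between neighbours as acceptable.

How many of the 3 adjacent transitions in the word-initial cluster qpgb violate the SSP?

/q/: plosive = 1.
/p/: plosive = 1.
/g/: plosive = 1.
/b/: plosive = 1.
/q/→/p/: 1→1 (plateau, allowed) — ok.
/p/→/g/: 1→1 (plateau, allowed) — ok.
/g/→/b/: 1→1 (plateau, allowed) — ok.

0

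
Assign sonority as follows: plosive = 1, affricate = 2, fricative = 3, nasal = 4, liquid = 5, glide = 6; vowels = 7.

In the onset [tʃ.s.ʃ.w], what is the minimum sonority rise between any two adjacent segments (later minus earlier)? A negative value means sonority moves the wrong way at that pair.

/tʃ/ is an affricate (sonority 2).
/s/ is a fricative (sonority 3).
/ʃ/ is a fricative (sonority 3).
/w/ is a glide (sonority 6).
/tʃ/→/s/: change +1.
/s/→/ʃ/: change +0.
/ʃ/→/w/: change +3.
Minimum = 0.

0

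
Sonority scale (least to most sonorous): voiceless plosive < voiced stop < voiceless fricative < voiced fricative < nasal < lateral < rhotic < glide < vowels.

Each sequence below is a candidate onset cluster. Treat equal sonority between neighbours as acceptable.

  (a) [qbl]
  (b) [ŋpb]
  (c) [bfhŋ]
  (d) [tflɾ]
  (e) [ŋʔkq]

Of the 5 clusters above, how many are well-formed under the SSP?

3

(a) [qbl]: profile 1-2-6 — obeys.
(b) [ŋpb]: profile 5-1-2 — violates.
(c) [bfhŋ]: profile 2-3-3-5 — obeys.
(d) [tflɾ]: profile 1-3-6-7 — obeys.
(e) [ŋʔkq]: profile 5-1-1-1 — violates.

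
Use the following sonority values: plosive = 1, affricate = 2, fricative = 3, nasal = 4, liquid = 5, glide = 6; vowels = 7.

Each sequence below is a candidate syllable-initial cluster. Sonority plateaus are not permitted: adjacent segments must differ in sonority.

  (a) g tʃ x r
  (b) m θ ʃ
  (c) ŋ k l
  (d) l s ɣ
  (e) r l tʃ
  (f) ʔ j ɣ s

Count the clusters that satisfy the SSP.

1

(a) 1-2-3-5 → obeys
(b) 4-3-3 → violates
(c) 4-1-5 → violates
(d) 5-3-3 → violates
(e) 5-5-2 → violates
(f) 1-6-3-3 → violates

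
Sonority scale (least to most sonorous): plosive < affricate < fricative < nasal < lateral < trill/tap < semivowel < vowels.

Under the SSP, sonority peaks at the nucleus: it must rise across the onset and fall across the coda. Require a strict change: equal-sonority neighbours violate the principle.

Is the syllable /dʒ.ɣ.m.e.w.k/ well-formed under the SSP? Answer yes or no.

Onset: /dʒ/ is an affricate (sonority 2), /ɣ/ is a fricative (sonority 3), /m/ is a nasal (sonority 4); then the nucleus /e/ (sonority 8).
Onset profile 2-3-4-8 — rises to the nucleus.
Coda: /w/ is a semivowel (sonority 7), /k/ is a plosive (sonority 1).
Coda profile 8-7-1 — falls from the nucleus.

yes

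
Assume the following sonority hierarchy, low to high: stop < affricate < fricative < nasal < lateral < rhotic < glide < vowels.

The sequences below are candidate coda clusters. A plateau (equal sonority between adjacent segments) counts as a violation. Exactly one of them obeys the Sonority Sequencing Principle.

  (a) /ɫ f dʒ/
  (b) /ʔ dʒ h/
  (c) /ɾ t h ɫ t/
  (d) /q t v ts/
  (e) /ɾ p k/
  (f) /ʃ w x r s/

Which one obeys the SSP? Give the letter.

a

(a) 5-3-2 → obeys
(b) 1-2-3 → violates
(c) 6-1-3-5-1 → violates
(d) 1-1-3-2 → violates
(e) 6-1-1 → violates
(f) 3-7-3-6-3 → violates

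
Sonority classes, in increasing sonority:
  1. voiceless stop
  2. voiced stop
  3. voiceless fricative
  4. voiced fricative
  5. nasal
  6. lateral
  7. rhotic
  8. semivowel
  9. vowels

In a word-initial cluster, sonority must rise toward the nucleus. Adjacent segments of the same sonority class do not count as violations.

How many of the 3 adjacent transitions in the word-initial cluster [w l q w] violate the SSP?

/w/ is a semivowel (sonority 8).
/l/ is a lateral (sonority 6).
/q/ is a voiceless stop (sonority 1).
/w/ is a semivowel (sonority 8).
/w/→/l/: 8→6 (does not rise) — violation.
/l/→/q/: 6→1 (does not rise) — violation.
/q/→/w/: 1→8 (rises) — ok.

2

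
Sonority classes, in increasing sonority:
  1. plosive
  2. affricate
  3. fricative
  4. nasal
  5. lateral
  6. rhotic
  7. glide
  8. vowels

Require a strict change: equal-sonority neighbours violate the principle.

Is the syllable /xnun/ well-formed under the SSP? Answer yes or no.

Onset: /x/ is a fricative (sonority 3), /n/ is a nasal (sonority 4); then the nucleus /u/ (sonority 8).
Onset profile 3-4-8 — rises to the nucleus.
Coda: /n/ is a nasal (sonority 4).
Coda profile 8-4 — falls from the nucleus.

yes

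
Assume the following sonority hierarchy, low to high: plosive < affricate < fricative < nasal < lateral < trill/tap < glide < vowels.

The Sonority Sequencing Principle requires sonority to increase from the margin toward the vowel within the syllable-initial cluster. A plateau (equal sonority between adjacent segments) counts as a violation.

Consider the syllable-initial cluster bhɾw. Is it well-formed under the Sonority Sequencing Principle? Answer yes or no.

/b/ is a plosive (sonority 1).
/h/ is a fricative (sonority 3).
/ɾ/ is a trill/tap (sonority 6).
/w/ is a glide (sonority 7).
The profile 1-3-6-7 strictly rises, so the syllable-initial cluster satisfies the SSP.

yes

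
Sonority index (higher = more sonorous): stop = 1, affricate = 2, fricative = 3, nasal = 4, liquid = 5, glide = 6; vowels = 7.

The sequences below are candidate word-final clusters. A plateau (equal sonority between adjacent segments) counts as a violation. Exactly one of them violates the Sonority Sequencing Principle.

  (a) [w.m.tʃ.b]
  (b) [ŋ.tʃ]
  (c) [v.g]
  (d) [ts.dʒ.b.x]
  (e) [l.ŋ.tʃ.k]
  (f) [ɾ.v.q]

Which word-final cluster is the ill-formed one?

(a) 6-4-2-1 → obeys
(b) 4-2 → obeys
(c) 3-1 → obeys
(d) 2-2-1-3 → violates
(e) 5-4-2-1 → obeys
(f) 5-3-1 → obeys

d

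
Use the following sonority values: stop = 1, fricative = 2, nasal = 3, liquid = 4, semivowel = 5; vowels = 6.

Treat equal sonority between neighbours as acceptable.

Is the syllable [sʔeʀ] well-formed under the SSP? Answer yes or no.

no

Onset: /s/ is a fricative (sonority 2), /ʔ/ is a stop (sonority 1); then the nucleus /e/ (sonority 6).
Onset profile 2-1-6 — does not rise throughout.
Coda: /ʀ/ is a liquid (sonority 4).
Coda profile 6-4 — falls from the nucleus.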